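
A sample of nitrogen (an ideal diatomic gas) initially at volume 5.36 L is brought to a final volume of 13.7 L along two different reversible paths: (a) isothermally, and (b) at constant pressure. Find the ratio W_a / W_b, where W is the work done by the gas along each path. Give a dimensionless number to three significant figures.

Path (a) isothermal: W = P₁V₁ ln(V₂/V₁) → W_a/(P₁V₁) = 0.9384.
Path (b) isobaric: W = P₁(V₂ − V₁) → W_b/(P₁V₁) = 1.556.
W_a / W_b = 0.9384 / 1.556 = 0.6031.

W_a / W_b ≈ 0.603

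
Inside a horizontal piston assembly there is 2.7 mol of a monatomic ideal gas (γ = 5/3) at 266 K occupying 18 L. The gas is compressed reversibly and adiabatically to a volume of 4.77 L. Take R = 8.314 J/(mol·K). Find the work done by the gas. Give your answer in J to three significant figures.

W ≈ -12800 J

Adiabatic: TV^(γ−1) = const with γ = 5/3.
T₂ = T₁ (V₁/V₂)^(γ−1) = 266 × (18/4.77)^0.667 = 266 × 2.424 = 644.7 K.
W_by = nCᵥ(T₁ − T₂) = (2.7)(12.47)(266 − 644.7) = -12753 J.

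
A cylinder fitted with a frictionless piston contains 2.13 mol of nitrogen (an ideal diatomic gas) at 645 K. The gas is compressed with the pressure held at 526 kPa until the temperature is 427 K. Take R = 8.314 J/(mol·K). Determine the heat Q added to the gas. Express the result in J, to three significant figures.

Isobaric: W = nRΔT = (2.13)(8.314)(-218) = -3861 J.
ΔU = nCᵥΔT with Cᵥ = 5R/2: ΔU = (2.13)(20.79)(-218) = -9651 J.
Q = ΔU + W = -9651 − 3861 = -13512 J.

Q ≈ -13500 J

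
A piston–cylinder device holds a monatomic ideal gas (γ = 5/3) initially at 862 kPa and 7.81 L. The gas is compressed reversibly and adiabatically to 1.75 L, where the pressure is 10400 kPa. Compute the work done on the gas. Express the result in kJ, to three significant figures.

W ≈ 17.2 kJ

Adiabatic: W = (P₁V₁ − P₂V₂)/(γ − 1) with γ = 5/3.
P₁V₁ = 6732 J, P₂V₂ = 18200 J.
W = (6732 − 18200) / 0.6667 = -17202 J.
Work on gas = −W_by = 17202 J.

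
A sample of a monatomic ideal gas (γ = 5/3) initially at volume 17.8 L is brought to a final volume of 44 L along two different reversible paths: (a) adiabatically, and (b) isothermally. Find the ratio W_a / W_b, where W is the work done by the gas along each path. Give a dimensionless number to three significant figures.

W_a / W_b ≈ 0.751

Path (a) adiabatic: W = P₁V₁(1 − (V₁/V₂)^(γ−1))/(γ−1) → W_a/(P₁V₁) = 0.6795.
Path (b) isothermal: W = P₁V₁ ln(V₂/V₁) → W_b/(P₁V₁) = 0.905.
W_a / W_b = 0.6795 / 0.905 = 0.7509.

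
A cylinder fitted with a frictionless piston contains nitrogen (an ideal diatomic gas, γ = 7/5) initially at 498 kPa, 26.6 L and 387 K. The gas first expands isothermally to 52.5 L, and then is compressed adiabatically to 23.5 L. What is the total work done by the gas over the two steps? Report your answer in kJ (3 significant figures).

Step 1 (isothermal): W = P₁V₁ ln(V₂/V₁) = (13247) ln(52.5/26.6) = 9007 J.
After step 1: P = 252.3 kPa, V = 52.5 L, T = 387 K.
Step 2 (adiabatic): W = (P₁V₁ − P₂V₂)/(γ−1) = (13247 − 18270)/0.4 = -12559 J.
W_total = 9007 − 12559 = -3552 J.

W_total ≈ -3.55 kJ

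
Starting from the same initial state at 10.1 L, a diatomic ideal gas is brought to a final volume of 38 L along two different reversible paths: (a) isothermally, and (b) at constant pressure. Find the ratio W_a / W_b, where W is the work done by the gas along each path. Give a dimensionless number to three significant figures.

Path (a) isothermal: W = P₁V₁ ln(V₂/V₁) → W_a/(P₁V₁) = 1.325.
Path (b) isobaric: W = P₁(V₂ − V₁) → W_b/(P₁V₁) = 2.762.
W_a / W_b = 1.325 / 2.762 = 0.4797.

W_a / W_b ≈ 0.480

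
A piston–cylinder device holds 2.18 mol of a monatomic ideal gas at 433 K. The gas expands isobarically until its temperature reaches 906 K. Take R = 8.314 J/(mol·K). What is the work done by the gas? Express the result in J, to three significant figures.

W ≈ 8570 J

Isobaric: W = P ΔV = nR ΔT.
W = (2.18)(8.314)(906 − 433) = 8573 J.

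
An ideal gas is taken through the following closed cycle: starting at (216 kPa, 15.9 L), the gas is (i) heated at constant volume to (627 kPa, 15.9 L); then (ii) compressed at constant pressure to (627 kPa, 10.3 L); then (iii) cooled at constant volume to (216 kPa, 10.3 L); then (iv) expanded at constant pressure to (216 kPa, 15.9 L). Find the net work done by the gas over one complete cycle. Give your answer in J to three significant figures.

Constant-volume legs do no work.
W(ii) = (627)(10.3 − 15.9) = -3511 J; W(iv) = (216)(15.9 − 10.3) = 1210 J.
W_net = -3511 + 1210 = -2302 J (the counter-clockwise enclosed area).

W_net ≈ -2300 J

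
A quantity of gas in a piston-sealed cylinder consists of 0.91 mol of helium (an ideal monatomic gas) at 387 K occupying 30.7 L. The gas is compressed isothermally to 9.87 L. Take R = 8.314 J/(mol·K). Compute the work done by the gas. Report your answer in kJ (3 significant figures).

Isothermal: W = nRT ln(V₂/V₁).
W = (0.91)(8.314)(387) × ln(9.87/30.7)
  = 2928 × -1.135
W_by_gas = -3323 J.

W ≈ -3.32 kJ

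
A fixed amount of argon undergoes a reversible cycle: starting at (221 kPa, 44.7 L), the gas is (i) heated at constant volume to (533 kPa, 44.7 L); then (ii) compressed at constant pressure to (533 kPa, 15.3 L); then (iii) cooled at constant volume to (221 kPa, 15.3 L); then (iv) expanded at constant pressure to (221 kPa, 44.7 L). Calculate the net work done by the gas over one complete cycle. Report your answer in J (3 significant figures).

W_net ≈ -9170 J

Constant-volume legs do no work.
W(ii) = (533)(15.3 − 44.7) = -15670 J; W(iv) = (221)(44.7 − 15.3) = 6497 J.
W_net = -15670 + 6497 = -9173 J (the counter-clockwise enclosed area).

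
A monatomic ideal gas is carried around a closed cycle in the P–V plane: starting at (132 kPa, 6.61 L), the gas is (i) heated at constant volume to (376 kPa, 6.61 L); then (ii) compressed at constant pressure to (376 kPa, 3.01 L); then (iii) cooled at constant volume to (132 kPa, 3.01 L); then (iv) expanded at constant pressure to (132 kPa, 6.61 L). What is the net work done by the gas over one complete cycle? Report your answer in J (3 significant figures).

Constant-volume legs do no work.
W(ii) = (376)(3.01 − 6.61) = -1354 J; W(iv) = (132)(6.61 − 3.01) = 475.2 J.
W_net = -1354 + 475.2 = -878.4 J (the counter-clockwise enclosed area).

W_net ≈ -878 J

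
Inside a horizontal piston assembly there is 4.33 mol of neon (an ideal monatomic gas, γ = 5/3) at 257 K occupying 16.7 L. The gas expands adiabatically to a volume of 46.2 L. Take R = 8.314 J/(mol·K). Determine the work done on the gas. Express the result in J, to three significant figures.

W ≈ -6840 J

Adiabatic: TV^(γ−1) = const with γ = 5/3.
T₂ = T₁ (V₁/V₂)^(γ−1) = 257 × (16.7/46.2)^0.667 = 257 × 0.5074 = 130.4 K.
W_by = nCᵥ(T₁ − T₂) = (4.33)(12.47)(257 − 130.4) = 6836 J.
Work on gas = −W_by = -6836 J.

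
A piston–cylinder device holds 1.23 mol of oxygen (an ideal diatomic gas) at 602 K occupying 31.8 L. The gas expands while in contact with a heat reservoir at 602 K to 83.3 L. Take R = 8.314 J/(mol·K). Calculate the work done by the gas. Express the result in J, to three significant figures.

Isothermal: W = nRT ln(V₂/V₁).
W = (1.23)(8.314)(602) × ln(83.3/31.8)
  = 6156 × 0.963
W_by_gas = 5928 J.

W ≈ 5930 J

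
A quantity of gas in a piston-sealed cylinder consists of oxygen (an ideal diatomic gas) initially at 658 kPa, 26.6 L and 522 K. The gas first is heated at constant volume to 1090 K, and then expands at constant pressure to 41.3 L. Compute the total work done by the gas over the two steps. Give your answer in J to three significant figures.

W_total ≈ 20200 J

Step 1 (isochoric): W = 0 (constant volume).
After step 1: P = 1374 kPa (V unchanged).
Step 2 (isobaric): W = PΔV = (1374 kPa)(41.3 − 26.6 L) = 20198 J.
W_total = 0 + 20198 = 20198 J.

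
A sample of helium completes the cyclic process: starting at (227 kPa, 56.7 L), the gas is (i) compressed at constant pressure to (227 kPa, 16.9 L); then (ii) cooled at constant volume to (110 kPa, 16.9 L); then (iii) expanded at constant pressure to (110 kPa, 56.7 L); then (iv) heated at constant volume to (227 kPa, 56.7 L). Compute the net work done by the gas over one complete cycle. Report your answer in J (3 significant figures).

Constant-volume legs do no work.
W(i) = (227)(16.9 − 56.7) = -9035 J; W(iii) = (110)(56.7 − 16.9) = 4378 J.
W_net = -9035 + 4378 = -4657 J (the counter-clockwise enclosed area).

W_net ≈ -4660 J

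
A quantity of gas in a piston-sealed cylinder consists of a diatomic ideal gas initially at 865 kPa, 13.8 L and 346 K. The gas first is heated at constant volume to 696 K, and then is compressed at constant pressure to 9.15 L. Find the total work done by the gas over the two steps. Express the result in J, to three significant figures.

W_total ≈ -8090 J

Step 1 (isochoric): W = 0 (constant volume).
After step 1: P = 1740 kPa (V unchanged).
Step 2 (isobaric): W = PΔV = (1740 kPa)(9.15 − 13.8 L) = -8091 J.
W_total = 0 − 8091 = -8091 J.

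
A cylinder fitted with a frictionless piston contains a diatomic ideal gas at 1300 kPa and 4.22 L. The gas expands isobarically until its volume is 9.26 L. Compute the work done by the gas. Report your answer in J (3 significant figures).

Isobaric: W = P ΔV.
W = (1300 kPa)(9.26 − 4.22 L) = (1300)(5.04) = 6552 J.

W ≈ 6550 J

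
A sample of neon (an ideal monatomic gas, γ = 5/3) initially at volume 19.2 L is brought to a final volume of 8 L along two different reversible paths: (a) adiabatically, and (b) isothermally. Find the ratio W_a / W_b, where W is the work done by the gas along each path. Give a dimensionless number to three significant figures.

W_a / W_b ≈ 1.36

Path (a) adiabatic: W = P₁V₁(1 − (V₁/V₂)^(γ−1))/(γ−1) → W_a/(P₁V₁) = -1.189.
Path (b) isothermal: W = P₁V₁ ln(V₂/V₁) → W_b/(P₁V₁) = -0.8755.
W_a / W_b = -1.189 / -0.8755 = 1.358.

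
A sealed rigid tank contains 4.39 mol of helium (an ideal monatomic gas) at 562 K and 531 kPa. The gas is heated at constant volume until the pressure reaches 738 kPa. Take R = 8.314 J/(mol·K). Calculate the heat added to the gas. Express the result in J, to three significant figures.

Q ≈ 12000 J

Constant volume ⇒ W = 0, so Q = ΔU = nCᵥΔT with Cᵥ = 3R/2 = 12.47 J/(mol·K).
At constant V, T₂/T₁ = P₂/P₁ ⇒ ΔT = T₁(P₂/P₁ − 1) = 562·(738/531 − 1) = 219.1 K.
ΔU = (4.39)(12.47)(219.1) = 11994 J.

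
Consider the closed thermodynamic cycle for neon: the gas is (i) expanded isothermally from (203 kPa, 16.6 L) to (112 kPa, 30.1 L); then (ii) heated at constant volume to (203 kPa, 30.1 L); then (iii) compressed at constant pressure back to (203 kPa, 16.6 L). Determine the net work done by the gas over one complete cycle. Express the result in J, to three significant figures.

W_net ≈ -735 J

Leg (i): W = PᵢVᵢ ln(V_f/Vᵢ) = (3370) ln(30.1/16.6) = 2005 J.
Leg (ii): W = 0.
Leg (iii): W = PΔV = (203)(16.6 − 30.1) = -2740 J.
W_net = 2005 − 2740 = -735.1 J.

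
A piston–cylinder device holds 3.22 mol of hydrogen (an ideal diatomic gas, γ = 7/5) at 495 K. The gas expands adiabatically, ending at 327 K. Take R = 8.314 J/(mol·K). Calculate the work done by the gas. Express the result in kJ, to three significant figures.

Adiabatic ⇒ Q = 0, so W_by = −ΔU = nCᵥ(T₁ − T₂).
Cᵥ = 5R/2 = 20.79 J/(mol·K).
W = (3.22)(20.79)(495 − 327) = 11244 J.

W ≈ 11.2 kJ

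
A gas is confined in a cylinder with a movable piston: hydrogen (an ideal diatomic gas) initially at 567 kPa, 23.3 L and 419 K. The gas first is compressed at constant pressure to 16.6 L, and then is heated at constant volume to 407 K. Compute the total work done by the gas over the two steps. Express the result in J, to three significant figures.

Step 1 (isobaric): W = PΔV = (567 kPa)(16.6 − 23.3 L) = -3799 J.
Step 2 (isochoric): W = 0 (constant volume).
W_total = -3799 + 0 = -3799 J.

W_total ≈ -3800 J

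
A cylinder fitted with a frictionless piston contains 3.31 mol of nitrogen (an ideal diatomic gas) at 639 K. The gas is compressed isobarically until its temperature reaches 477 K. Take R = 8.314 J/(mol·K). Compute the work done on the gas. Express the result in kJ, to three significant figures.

W ≈ 4.46 kJ

Isobaric: W = P ΔV = nR ΔT.
W = (3.31)(8.314)(477 − 639) = -4458 J.
Work on gas = −W_by = 4458 J.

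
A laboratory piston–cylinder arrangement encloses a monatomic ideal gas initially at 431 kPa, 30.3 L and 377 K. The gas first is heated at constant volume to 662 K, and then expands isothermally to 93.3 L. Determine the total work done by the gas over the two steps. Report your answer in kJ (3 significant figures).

Step 1 (isochoric): W = 0 (constant volume).
After step 1: P = 756.8 kPa (V unchanged).
Step 2 (isothermal): W = P₁V₁ ln(V₂/V₁) = (22932) ln(93.3/30.3) = 25791 J.
W_total = 0 + 25791 = 25791 J.

W_total ≈ 25.8 kJ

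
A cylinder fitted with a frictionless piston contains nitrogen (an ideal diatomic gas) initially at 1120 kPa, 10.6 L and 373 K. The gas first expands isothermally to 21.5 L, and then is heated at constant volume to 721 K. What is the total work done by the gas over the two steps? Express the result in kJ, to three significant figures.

Step 1 (isothermal): W = P₁V₁ ln(V₂/V₁) = (11872) ln(21.5/10.6) = 8396 J.
Step 2 (isochoric): W = 0 (constant volume).
W_total = 8396 + 0 = 8396 J.

W_total ≈ 8.40 kJ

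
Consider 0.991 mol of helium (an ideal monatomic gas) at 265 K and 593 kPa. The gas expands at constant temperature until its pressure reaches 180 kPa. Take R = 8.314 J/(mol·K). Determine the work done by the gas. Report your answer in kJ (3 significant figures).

W ≈ 2.60 kJ

Isothermal process: W = nRT ln(V₂/V₁) = nRT ln(P₁/P₂).
W = (0.991)(8.314)(265) × ln(593/180)
  = 2183 × ln(3.294) = 2183 × 1.192
W_by_gas = 2603 J.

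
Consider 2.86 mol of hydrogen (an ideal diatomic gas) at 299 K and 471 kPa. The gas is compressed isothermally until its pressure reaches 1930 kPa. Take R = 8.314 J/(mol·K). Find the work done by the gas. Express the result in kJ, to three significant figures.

Isothermal process: W = nRT ln(V₂/V₁) = nRT ln(P₁/P₂).
W = (2.86)(8.314)(299) × ln(471/1930)
  = 7110 × ln(0.244) = 7110 × -1.41
W_by_gas = -10028 J.

W ≈ -10.0 kJ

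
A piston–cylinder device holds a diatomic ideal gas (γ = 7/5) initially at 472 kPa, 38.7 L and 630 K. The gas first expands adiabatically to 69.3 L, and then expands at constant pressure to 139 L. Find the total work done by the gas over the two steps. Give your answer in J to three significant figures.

W_total ≈ 24000 J

Step 1 (adiabatic): W = (P₁V₁ − P₂V₂)/(γ−1) = (18266 − 14469)/0.4 = 9493 J.
After step 1: P = 208.8 kPa, V = 69.3 L, T = 499 K.
Step 2 (isobaric): W = PΔV = (208.8 kPa)(139 − 69.3 L) = 14553 J.
W_total = 9493 + 14553 = 24046 J.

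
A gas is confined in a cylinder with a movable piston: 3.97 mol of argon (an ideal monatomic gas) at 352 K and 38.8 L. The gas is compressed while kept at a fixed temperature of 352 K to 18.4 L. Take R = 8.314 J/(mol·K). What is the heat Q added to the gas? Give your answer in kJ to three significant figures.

Q ≈ -8.67 kJ

Isothermal ⇒ ΔU = 0, so Q = W = nRT ln(V₂/V₁).
Q = (3.97)(8.314)(352) ln(18.4/38.8) = 11618 × -0.7461 = -8668 J.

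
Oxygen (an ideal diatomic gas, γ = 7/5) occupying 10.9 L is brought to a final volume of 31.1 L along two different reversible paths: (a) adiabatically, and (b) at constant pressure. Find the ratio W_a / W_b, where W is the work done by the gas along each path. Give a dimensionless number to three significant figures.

W_a / W_b ≈ 0.462

Path (a) adiabatic: W = P₁V₁(1 − (V₁/V₂)^(γ−1))/(γ−1) → W_a/(P₁V₁) = 0.8564.
Path (b) isobaric: W = P₁(V₂ − V₁) → W_b/(P₁V₁) = 1.853.
W_a / W_b = 0.8564 / 1.853 = 0.4621.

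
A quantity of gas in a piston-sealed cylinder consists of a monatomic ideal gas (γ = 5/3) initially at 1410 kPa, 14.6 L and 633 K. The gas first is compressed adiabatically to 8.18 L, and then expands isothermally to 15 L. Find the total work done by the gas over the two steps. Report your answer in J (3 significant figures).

W_total ≈ 3810 J

Step 1 (adiabatic): W = (P₁V₁ − P₂V₂)/(γ−1) = (20586 − 30290)/0.667 = -14557 J.
After step 1: P = 3703 kPa, V = 8.18 L, T = 931.4 K.
Step 2 (isothermal): W = P₁V₁ ln(V₂/V₁) = (30290) ln(15/8.18) = 18367 J.
W_total = -14557 + 18367 = 3810 J.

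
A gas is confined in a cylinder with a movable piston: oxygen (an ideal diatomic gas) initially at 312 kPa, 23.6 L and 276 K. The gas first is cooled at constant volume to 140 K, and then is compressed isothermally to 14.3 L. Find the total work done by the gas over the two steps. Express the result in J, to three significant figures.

Step 1 (isochoric): W = 0 (constant volume).
After step 1: P = 158.3 kPa (V unchanged).
Step 2 (isothermal): W = P₁V₁ ln(V₂/V₁) = (3735) ln(14.3/23.6) = -1871 J.
W_total = 0 − 1871 = -1871 J.

W_total ≈ -1870 J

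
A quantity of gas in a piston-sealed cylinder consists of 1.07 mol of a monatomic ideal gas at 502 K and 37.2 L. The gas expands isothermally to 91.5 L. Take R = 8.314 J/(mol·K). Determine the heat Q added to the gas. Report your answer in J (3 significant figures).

Isothermal ⇒ ΔU = 0, so Q = W = nRT ln(V₂/V₁).
Q = (1.07)(8.314)(502) ln(91.5/37.2) = 4466 × 0.9 = 4019 J.

Q ≈ 4020 J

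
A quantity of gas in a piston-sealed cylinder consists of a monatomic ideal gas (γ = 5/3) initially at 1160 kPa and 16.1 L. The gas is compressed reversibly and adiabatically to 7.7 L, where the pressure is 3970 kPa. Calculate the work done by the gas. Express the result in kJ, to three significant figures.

W ≈ -17.8 kJ

Adiabatic: W = (P₁V₁ − P₂V₂)/(γ − 1) with γ = 5/3.
P₁V₁ = 18676 J, P₂V₂ = 30569 J.
W = (18676 − 30569) / 0.6667 = -17839 J.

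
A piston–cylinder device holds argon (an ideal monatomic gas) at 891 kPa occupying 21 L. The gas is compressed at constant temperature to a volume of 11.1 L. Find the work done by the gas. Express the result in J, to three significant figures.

W ≈ -11900 J

Isothermal: W = nRT ln(V₂/V₁) = P₁V₁ ln(V₂/V₁).
P₁V₁ = (891 kPa)(21 L) = 18711 J.
W = 18711 × ln(11.1/21) = 18711 × -0.6376
W_by_gas = -11930 J.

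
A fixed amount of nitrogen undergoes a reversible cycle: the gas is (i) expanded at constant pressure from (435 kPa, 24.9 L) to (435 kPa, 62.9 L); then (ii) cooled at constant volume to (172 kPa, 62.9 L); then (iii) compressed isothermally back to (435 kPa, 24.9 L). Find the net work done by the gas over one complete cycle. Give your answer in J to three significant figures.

Leg (i): W = PΔV = (435)(62.9 − 24.9) = 16530 J.
Leg (ii): W = 0.
Leg (iii): W = PᵢVᵢ ln(V_f/Vᵢ) = (10819) ln(24.9/62.9) = -10026 J.
W_net = 16530 − 10026 = 6504 J.

W_net ≈ 6500 J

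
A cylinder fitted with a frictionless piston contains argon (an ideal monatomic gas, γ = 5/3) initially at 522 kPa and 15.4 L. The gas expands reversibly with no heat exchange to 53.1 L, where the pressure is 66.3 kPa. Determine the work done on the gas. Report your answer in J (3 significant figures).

Adiabatic: W = (P₁V₁ − P₂V₂)/(γ − 1) with γ = 5/3.
P₁V₁ = 8039 J, P₂V₂ = 3521 J.
W = (8039 − 3521) / 0.6667 = 6777 J.
Work on gas = −W_by = -6777 J.

W ≈ -6780 J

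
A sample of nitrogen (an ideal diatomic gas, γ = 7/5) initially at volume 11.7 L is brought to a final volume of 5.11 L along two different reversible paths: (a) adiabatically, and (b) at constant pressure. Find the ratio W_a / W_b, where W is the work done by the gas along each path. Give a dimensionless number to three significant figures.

Path (a) adiabatic: W = P₁V₁(1 − (V₁/V₂)^(γ−1))/(γ−1) → W_a/(P₁V₁) = -0.9821.
Path (b) isobaric: W = P₁(V₂ − V₁) → W_b/(P₁V₁) = -0.5632.
W_a / W_b = -0.9821 / -0.5632 = 1.744.

W_a / W_b ≈ 1.74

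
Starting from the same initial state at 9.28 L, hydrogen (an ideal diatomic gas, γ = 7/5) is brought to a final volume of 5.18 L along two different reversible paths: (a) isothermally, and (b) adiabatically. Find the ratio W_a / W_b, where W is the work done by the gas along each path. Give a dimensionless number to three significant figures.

Path (a) isothermal: W = P₁V₁ ln(V₂/V₁) → W_a/(P₁V₁) = -0.5831.
Path (b) adiabatic: W = P₁V₁(1 − (V₁/V₂)^(γ−1))/(γ−1) → W_b/(P₁V₁) = -0.6567.
W_a / W_b = -0.5831 / -0.6567 = 0.8879.

W_a / W_b ≈ 0.888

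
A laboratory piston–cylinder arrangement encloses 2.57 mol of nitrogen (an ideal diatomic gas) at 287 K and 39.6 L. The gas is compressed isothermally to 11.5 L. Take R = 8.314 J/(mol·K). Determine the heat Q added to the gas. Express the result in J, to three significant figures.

Isothermal ⇒ ΔU = 0, so Q = W = nRT ln(V₂/V₁).
Q = (2.57)(8.314)(287) ln(11.5/39.6) = 6132 × -1.236 = -7583 J.

Q ≈ -7580 J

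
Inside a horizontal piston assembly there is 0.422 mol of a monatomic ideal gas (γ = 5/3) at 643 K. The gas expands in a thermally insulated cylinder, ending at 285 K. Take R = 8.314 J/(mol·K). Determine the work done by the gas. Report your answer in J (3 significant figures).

Adiabatic ⇒ Q = 0, so W_by = −ΔU = nCᵥ(T₁ − T₂).
Cᵥ = 3R/2 = 12.47 J/(mol·K).
W = (0.422)(12.47)(643 − 285) = 1884 J.

W ≈ 1880 J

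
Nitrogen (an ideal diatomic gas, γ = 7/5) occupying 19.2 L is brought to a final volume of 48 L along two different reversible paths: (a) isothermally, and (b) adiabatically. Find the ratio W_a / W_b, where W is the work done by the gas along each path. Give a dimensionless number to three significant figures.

W_a / W_b ≈ 1.19

Path (a) isothermal: W = P₁V₁ ln(V₂/V₁) → W_a/(P₁V₁) = 0.9163.
Path (b) adiabatic: W = P₁V₁(1 − (V₁/V₂)^(γ−1))/(γ−1) → W_b/(P₁V₁) = 0.7671.
W_a / W_b = 0.9163 / 0.7671 = 1.194.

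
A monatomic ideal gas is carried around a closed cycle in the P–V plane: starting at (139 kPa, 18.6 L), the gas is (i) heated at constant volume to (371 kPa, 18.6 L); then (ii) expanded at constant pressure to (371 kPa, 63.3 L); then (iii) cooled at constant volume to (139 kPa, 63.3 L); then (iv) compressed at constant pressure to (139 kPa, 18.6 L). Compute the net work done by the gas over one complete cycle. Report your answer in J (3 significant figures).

Constant-volume legs do no work.
W(ii) = (371)(63.3 − 18.6) = 16584 J; W(iv) = (139)(18.6 − 63.3) = -6213 J.
W_net = 16584 − 6213 = 10370 J (the clockwise enclosed area).

W_net ≈ 10400 J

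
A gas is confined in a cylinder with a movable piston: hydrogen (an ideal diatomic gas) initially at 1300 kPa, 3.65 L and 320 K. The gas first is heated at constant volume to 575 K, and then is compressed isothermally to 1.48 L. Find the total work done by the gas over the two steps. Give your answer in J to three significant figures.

W_total ≈ -7700 J

Step 1 (isochoric): W = 0 (constant volume).
After step 1: P = 2336 kPa (V unchanged).
Step 2 (isothermal): W = P₁V₁ ln(V₂/V₁) = (8526) ln(1.48/3.65) = -7696 J.
W_total = 0 − 7696 = -7696 J.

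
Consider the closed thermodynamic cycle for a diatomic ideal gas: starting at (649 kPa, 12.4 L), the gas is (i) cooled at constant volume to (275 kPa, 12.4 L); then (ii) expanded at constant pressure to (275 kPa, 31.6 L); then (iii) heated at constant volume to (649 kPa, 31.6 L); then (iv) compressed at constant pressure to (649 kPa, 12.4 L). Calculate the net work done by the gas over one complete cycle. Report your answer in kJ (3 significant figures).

Constant-volume legs do no work.
W(ii) = (275)(31.6 − 12.4) = 5280 J; W(iv) = (649)(12.4 − 31.6) = -12461 J.
W_net = 5280 − 12461 = -7181 J (the counter-clockwise enclosed area).

W_net ≈ -7.18 kJ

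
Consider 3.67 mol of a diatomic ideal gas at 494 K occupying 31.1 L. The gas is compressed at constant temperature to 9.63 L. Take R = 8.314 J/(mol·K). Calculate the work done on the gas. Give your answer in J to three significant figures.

W ≈ 17700 J

Isothermal: W = nRT ln(V₂/V₁).
W = (3.67)(8.314)(494) × ln(9.63/31.1)
  = 15073 × -1.172
W_by_gas = -17671 J; work on gas = −W_by = 17671 J.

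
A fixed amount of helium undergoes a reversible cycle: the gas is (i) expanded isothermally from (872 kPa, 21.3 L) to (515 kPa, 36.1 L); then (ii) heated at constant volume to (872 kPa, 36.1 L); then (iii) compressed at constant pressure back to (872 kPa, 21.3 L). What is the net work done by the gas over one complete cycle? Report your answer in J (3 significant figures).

Leg (i): W = PᵢVᵢ ln(V_f/Vᵢ) = (18574) ln(36.1/21.3) = 9799 J.
Leg (ii): W = 0.
Leg (iii): W = PΔV = (872)(21.3 − 36.1) = -12906 J.
W_net = 9799 − 12906 = -3106 J.

W_net ≈ -3110 J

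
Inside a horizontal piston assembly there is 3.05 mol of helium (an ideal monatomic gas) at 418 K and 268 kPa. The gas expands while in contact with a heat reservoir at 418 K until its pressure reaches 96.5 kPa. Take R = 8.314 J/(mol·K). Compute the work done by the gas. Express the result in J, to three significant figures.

W ≈ 10800 J

Isothermal process: W = nRT ln(V₂/V₁) = nRT ln(P₁/P₂).
W = (3.05)(8.314)(418) × ln(268/96.5)
  = 10600 × ln(2.777) = 10600 × 1.021
W_by_gas = 10827 J.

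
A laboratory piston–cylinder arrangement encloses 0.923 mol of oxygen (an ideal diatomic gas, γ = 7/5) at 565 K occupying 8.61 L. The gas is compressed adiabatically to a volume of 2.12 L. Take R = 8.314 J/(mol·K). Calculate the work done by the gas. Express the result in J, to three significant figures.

Adiabatic: TV^(γ−1) = const with γ = 7/5.
T₂ = T₁ (V₁/V₂)^(γ−1) = 565 × (8.61/2.12)^0.4 = 565 × 1.752 = 989.7 K.
W_by = nCᵥ(T₁ − T₂) = (0.923)(20.79)(565 − 989.7) = -8148 J.

W ≈ -8150 J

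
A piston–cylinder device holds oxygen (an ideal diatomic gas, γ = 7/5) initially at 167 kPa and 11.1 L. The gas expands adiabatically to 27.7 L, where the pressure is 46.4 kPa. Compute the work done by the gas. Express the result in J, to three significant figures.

Adiabatic: W = (P₁V₁ − P₂V₂)/(γ − 1) with γ = 7/5.
P₁V₁ = 1854 J, P₂V₂ = 1285 J.
W = (1854 − 1285) / 0.4 = 1421 J.

W ≈ 1420 J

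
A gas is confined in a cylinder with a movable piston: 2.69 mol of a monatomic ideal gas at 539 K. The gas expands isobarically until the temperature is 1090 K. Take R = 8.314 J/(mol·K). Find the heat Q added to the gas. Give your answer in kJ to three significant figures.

Isobaric: W = nRΔT = (2.69)(8.314)(551) = 12323 J.
ΔU = nCᵥΔT with Cᵥ = 3R/2: ΔU = (2.69)(12.47)(551) = 18484 J.
Q = ΔU + W = 18484 + 12323 = 30807 J.

Q ≈ 30.8 kJ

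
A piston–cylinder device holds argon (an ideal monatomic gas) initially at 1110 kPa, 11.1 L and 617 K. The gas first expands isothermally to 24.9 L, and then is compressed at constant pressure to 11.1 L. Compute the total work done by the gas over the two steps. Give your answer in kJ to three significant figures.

Step 1 (isothermal): W = P₁V₁ ln(V₂/V₁) = (12321) ln(24.9/11.1) = 9954 J.
After step 1: P = 494.8 kPa, V = 24.9 L, T = 617 K.
Step 2 (isobaric): W = PΔV = (494.8 kPa)(11.1 − 24.9 L) = -6829 J.
W_total = 9954 − 6829 = 3126 J.

W_total ≈ 3.13 kJ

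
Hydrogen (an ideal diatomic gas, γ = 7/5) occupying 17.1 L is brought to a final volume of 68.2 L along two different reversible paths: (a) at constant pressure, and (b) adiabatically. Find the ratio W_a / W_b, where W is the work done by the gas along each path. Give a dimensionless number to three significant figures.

Path (a) isobaric: W = P₁(V₂ − V₁) → W_a/(P₁V₁) = 2.988.
Path (b) adiabatic: W = P₁V₁(1 − (V₁/V₂)^(γ−1))/(γ−1) → W_b/(P₁V₁) = 1.062.
W_a / W_b = 2.988 / 1.062 = 2.813.

W_a / W_b ≈ 2.81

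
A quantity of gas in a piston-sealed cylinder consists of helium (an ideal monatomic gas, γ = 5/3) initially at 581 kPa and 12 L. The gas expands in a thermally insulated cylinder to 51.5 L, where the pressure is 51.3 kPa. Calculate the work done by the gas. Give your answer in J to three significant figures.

Adiabatic: W = (P₁V₁ − P₂V₂)/(γ − 1) with γ = 5/3.
P₁V₁ = 6972 J, P₂V₂ = 2642 J.
W = (6972 − 2642) / 0.6667 = 6495 J.

W ≈ 6500 J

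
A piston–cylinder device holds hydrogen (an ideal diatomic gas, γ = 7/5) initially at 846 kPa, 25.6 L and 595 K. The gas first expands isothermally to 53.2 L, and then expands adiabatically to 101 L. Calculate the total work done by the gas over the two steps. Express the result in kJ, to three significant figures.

Step 1 (isothermal): W = P₁V₁ ln(V₂/V₁) = (21658) ln(53.2/25.6) = 15842 J.
After step 1: P = 407.1 kPa, V = 53.2 L, T = 595 K.
Step 2 (adiabatic): W = (P₁V₁ − P₂V₂)/(γ−1) = (21658 − 16759)/0.4 = 12247 J.
W_total = 15842 + 12247 = 28088 J.

W_total ≈ 28.1 kJ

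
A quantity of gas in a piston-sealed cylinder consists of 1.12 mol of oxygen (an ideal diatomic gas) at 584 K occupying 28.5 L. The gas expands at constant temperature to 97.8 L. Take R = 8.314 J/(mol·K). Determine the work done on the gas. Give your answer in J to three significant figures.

Isothermal: W = nRT ln(V₂/V₁).
W = (1.12)(8.314)(584) × ln(97.8/28.5)
  = 5438 × 1.233
W_by_gas = 6705 J; work on gas = −W_by = -6705 J.

W ≈ -6710 J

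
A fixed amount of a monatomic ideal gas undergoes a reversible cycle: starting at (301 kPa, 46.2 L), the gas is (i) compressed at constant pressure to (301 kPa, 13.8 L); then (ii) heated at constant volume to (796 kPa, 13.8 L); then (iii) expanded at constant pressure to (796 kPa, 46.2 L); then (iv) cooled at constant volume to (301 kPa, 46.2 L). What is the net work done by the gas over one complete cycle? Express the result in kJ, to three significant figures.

Constant-volume legs do no work.
W(i) = (301)(13.8 − 46.2) = -9752 J; W(iii) = (796)(46.2 − 13.8) = 25790 J.
W_net = -9752 + 25790 = 16038 J (the clockwise enclosed area).

W_net ≈ 16.0 kJ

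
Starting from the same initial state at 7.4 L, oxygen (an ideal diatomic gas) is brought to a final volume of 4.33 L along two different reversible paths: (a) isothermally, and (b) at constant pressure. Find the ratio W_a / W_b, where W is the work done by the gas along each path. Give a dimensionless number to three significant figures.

Path (a) isothermal: W = P₁V₁ ln(V₂/V₁) → W_a/(P₁V₁) = -0.5359.
Path (b) isobaric: W = P₁(V₂ − V₁) → W_b/(P₁V₁) = -0.4149.
W_a / W_b = -0.5359 / -0.4149 = 1.292.

W_a / W_b ≈ 1.29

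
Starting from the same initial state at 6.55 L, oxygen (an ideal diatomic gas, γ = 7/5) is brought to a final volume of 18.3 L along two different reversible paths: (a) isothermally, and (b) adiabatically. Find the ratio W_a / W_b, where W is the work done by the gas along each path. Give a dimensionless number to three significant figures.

Path (a) isothermal: W = P₁V₁ ln(V₂/V₁) → W_a/(P₁V₁) = 1.027.
Path (b) adiabatic: W = P₁V₁(1 − (V₁/V₂)^(γ−1))/(γ−1) → W_b/(P₁V₁) = 0.8425.
W_a / W_b = 1.027 / 0.8425 = 1.22.

W_a / W_b ≈ 1.22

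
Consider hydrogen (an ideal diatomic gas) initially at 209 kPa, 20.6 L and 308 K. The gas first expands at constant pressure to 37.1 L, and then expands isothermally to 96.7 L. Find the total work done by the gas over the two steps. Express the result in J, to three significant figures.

Step 1 (isobaric): W = PΔV = (209 kPa)(37.1 − 20.6 L) = 3448 J.
After step 1: P = 209 kPa, V = 37.1 L, T = 554.7 K.
Step 2 (isothermal): W = P₁V₁ ln(V₂/V₁) = (7754) ln(96.7/37.1) = 7428 J.
W_total = 3448 + 7428 = 10877 J.

W_total ≈ 10900 J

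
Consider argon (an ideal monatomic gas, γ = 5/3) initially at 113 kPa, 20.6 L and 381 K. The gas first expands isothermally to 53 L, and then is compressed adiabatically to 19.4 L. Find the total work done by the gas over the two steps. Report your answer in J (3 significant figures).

Step 1 (isothermal): W = P₁V₁ ln(V₂/V₁) = (2328) ln(53/20.6) = 2200 J.
After step 1: P = 43.92 kPa, V = 53 L, T = 381 K.
Step 2 (adiabatic): W = (P₁V₁ − P₂V₂)/(γ−1) = (2328 − 4549)/0.667 = -3332 J.
W_total = 2200 − 3332 = -1132 J.

W_total ≈ -1130 J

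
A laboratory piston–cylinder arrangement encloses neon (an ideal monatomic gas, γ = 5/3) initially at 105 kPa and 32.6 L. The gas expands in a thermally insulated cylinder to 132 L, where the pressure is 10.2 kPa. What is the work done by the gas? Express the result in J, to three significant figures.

Adiabatic: W = (P₁V₁ − P₂V₂)/(γ − 1) with γ = 5/3.
P₁V₁ = 3423 J, P₂V₂ = 1346 J.
W = (3423 − 1346) / 0.6667 = 3115 J.

W ≈ 3110 J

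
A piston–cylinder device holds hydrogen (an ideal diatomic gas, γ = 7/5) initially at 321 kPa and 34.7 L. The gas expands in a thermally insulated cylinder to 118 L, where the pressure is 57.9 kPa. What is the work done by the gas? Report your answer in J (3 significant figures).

Adiabatic: W = (P₁V₁ − P₂V₂)/(γ − 1) with γ = 7/5.
P₁V₁ = 11139 J, P₂V₂ = 6832 J.
W = (11139 − 6832) / 0.4 = 10766 J.

W ≈ 10800 J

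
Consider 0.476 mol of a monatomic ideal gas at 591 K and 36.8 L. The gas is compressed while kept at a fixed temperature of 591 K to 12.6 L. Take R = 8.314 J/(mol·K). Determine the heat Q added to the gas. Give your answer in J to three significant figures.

Q ≈ -2510 J

Isothermal ⇒ ΔU = 0, so Q = W = nRT ln(V₂/V₁).
Q = (0.476)(8.314)(591) ln(12.6/36.8) = 2339 × -1.072 = -2507 J.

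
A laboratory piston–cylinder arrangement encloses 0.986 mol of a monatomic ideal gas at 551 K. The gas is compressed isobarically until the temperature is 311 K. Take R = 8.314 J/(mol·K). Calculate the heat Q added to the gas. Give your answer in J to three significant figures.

Q ≈ -4920 J

Isobaric: W = nRΔT = (0.986)(8.314)(-240) = -1967 J.
ΔU = nCᵥΔT with Cᵥ = 3R/2: ΔU = (0.986)(12.47)(-240) = -2951 J.
Q = ΔU + W = -2951 − 1967 = -4919 J.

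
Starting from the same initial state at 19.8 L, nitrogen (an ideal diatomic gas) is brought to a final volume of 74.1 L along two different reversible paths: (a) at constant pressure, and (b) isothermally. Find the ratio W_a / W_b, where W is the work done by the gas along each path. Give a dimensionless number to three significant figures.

Path (a) isobaric: W = P₁(V₂ − V₁) → W_a/(P₁V₁) = 2.742.
Path (b) isothermal: W = P₁V₁ ln(V₂/V₁) → W_b/(P₁V₁) = 1.32.
W_a / W_b = 2.742 / 1.32 = 2.078.

W_a / W_b ≈ 2.08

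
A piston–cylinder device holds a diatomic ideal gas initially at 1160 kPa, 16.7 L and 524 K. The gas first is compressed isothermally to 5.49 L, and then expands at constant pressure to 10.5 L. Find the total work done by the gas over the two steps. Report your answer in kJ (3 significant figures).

W_total ≈ -3.87 kJ

Step 1 (isothermal): W = P₁V₁ ln(V₂/V₁) = (19372) ln(5.49/16.7) = -21551 J.
After step 1: P = 3529 kPa, V = 5.49 L, T = 524 K.
Step 2 (isobaric): W = PΔV = (3529 kPa)(10.5 − 5.49 L) = 17678 J.
W_total = -21551 + 17678 = -3873 J.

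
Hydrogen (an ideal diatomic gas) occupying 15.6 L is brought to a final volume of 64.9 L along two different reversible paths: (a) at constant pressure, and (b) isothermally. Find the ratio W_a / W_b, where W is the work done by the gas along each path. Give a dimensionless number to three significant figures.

W_a / W_b ≈ 2.22

Path (a) isobaric: W = P₁(V₂ − V₁) → W_a/(P₁V₁) = 3.16.
Path (b) isothermal: W = P₁V₁ ln(V₂/V₁) → W_b/(P₁V₁) = 1.426.
W_a / W_b = 3.16 / 1.426 = 2.217.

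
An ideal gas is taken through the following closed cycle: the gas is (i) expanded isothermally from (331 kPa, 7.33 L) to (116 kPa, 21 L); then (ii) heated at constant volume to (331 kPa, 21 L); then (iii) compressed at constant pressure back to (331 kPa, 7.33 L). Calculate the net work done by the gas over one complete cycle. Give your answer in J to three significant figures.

Leg (i): W = PᵢVᵢ ln(V_f/Vᵢ) = (2426) ln(21/7.33) = 2554 J.
Leg (ii): W = 0.
Leg (iii): W = PΔV = (331)(7.33 − 21) = -4525 J.
W_net = 2554 − 4525 = -1971 J.

W_net ≈ -1970 J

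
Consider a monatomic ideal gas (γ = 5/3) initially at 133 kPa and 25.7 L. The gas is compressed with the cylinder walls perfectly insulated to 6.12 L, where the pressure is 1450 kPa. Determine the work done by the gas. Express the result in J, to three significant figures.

Adiabatic: W = (P₁V₁ − P₂V₂)/(γ − 1) with γ = 5/3.
P₁V₁ = 3418 J, P₂V₂ = 8874 J.
W = (3418 − 8874) / 0.6667 = -8184 J.

W ≈ -8180 J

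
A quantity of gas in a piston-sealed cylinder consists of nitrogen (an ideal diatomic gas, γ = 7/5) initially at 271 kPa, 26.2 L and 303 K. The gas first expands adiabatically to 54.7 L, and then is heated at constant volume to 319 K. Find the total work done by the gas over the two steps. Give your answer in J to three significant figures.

W_total ≈ 4530 J

Step 1 (adiabatic): W = (P₁V₁ − P₂V₂)/(γ−1) = (7100 − 5289)/0.4 = 4527 J.
Step 2 (isochoric): W = 0 (constant volume).
W_total = 4527 + 0 = 4527 J.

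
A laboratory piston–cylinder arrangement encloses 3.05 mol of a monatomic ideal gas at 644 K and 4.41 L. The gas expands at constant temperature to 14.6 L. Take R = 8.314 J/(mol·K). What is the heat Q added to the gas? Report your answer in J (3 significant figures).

Isothermal ⇒ ΔU = 0, so Q = W = nRT ln(V₂/V₁).
Q = (3.05)(8.314)(644) ln(14.6/4.41) = 16330 × 1.197 = 19550 J.

Q ≈ 19500 J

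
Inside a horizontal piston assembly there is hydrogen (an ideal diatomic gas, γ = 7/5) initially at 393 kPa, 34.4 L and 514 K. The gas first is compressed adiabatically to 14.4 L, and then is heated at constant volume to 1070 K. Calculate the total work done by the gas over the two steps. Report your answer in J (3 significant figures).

Step 1 (adiabatic): W = (P₁V₁ − P₂V₂)/(γ−1) = (13519 − 19153)/0.4 = -14084 J.
Step 2 (isochoric): W = 0 (constant volume).
W_total = -14084 + 0 = -14084 J.

W_total ≈ -14100 J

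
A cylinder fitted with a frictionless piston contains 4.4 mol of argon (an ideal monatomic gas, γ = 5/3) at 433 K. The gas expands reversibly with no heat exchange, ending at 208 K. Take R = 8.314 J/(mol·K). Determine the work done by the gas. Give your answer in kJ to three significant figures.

Adiabatic ⇒ Q = 0, so W_by = −ΔU = nCᵥ(T₁ − T₂).
Cᵥ = 3R/2 = 12.47 J/(mol·K).
W = (4.4)(12.47)(433 − 208) = 12346 J.

W ≈ 12.3 kJ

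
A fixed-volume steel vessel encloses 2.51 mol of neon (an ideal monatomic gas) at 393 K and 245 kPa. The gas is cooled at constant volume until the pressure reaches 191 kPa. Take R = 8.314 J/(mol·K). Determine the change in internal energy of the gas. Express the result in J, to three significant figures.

ΔU ≈ -2710 J

Constant volume ⇒ W = 0, so Q = ΔU = nCᵥΔT with Cᵥ = 3R/2 = 12.47 J/(mol·K).
At constant V, T₂/T₁ = P₂/P₁ ⇒ ΔT = T₁(P₂/P₁ − 1) = 393·(191/245 − 1) = -86.62 K.
ΔU = (2.51)(12.47)(-86.62) = -2711 J.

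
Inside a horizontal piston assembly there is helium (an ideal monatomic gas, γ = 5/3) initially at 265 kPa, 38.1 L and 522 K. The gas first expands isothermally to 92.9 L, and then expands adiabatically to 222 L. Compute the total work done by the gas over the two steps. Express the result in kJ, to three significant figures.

Step 1 (isothermal): W = P₁V₁ ln(V₂/V₁) = (10096) ln(92.9/38.1) = 8999 J.
After step 1: P = 108.7 kPa, V = 92.9 L, T = 522 K.
Step 2 (adiabatic): W = (P₁V₁ − P₂V₂)/(γ−1) = (10096 − 5649)/0.667 = 6672 J.
W_total = 8999 + 6672 = 15671 J.

W_total ≈ 15.7 kJ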